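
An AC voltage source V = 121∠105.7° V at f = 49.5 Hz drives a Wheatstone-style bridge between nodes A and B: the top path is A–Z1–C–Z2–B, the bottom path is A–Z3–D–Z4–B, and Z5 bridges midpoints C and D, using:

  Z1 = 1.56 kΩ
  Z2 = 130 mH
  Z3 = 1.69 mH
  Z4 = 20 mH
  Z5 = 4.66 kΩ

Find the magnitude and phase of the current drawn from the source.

Step 1 — Angular frequency: ω = 2π·f = 2π·49.5 = 311 rad/s.
Step 2 — Component impedances:
  Z1: Z = R = 1560 Ω
  Z2: Z = jωL = j·311·0.13 = 0 + j40.43 Ω
  Z3: Z = jωL = j·311·0.00169 = 0 + j0.5256 Ω
  Z4: Z = jωL = j·311·0.02 = 0 + j6.22 Ω
  Z5: Z = R = 4660 Ω
Step 3 — Bridge requires nodal analysis (the Z5 bridge couples midpoints C and D, so the two paths cannot be reduced to a simple series/parallel combination). Setting node B to ground and injecting 1 A at node A, the 3-node admittance system at A, C, D solves to V_A = Z_AB = 0.03741 + j6.744 Ω = 6.745∠89.7° Ω.
Step 4 — Source phasor: V = 121∠105.7° V = -32.74 + j116.5 V.
Step 5 — Ohm's law: I = V / Z_total = (-32.74 + j116.5) / (0.03741 + j6.744) = 17.24 + j4.95 A.
Step 6 — Convert to polar: |I| = 17.94 A, ∠I = 16.0°.

I = 17.94∠16.0° A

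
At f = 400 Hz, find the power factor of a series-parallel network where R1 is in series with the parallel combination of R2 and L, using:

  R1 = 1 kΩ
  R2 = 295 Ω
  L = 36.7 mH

Step 1 — Angular frequency: ω = 2π·f = 2π·400 = 2513 rad/s.
Step 2 — Component impedances:
  R1: Z = R = 1000 Ω
  R2: Z = R = 295 Ω
  L: Z = jωL = j·2513·0.0367 = 0 + j92.24 Ω
Step 3 — Parallel branch: R2 || L = 1/(1/R2 + 1/L) = 26.27 + j84.02 Ω.
Step 4 — Series with R1: Z_total = R1 + (R2 || L) = 1026 + j84.02 Ω = 1030∠4.7° Ω.
Step 5 — Power factor: PF = cos(φ) = Re(Z)/|Z| = 1026.3/1029.7 = 0.9967.
Step 6 — Type: Im(Z) = 84.02 ⇒ lagging (phase φ = 4.7°).

PF = 0.9967 (lagging, φ = 4.7°)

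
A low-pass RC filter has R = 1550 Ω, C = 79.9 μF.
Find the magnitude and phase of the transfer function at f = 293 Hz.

Step 1 — Angular frequency: ω = 2π·293 = 1841 rad/s.
Step 2 — Transfer function: H(jω) = 1/(1 + jωRC).
Step 3 — Denominator: 1 + jωRC = 1 + j·1841·1550·7.99e-05 = 1 + j228.
Step 4 — H = 1.924e-05 - j0.004386.
Step 5 — Magnitude: |H| = 0.004386 (-47.2 dB); phase: φ = -89.7°.

|H| = 0.004386 (-47.2 dB), φ = -89.7°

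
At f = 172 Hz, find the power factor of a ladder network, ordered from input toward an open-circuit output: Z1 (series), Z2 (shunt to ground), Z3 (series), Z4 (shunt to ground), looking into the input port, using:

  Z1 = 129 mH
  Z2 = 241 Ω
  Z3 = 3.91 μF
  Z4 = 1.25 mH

Step 1 — Angular frequency: ω = 2π·f = 2π·172 = 1081 rad/s.
Step 2 — Component impedances:
  Z1: Z = jωL = j·1081·0.129 = 0 + j139.4 Ω
  Z2: Z = R = 241 Ω
  Z3: Z = 1/(jωC) = -j/(ω·C) = 0 - j236.7 Ω
  Z4: Z = jωL = j·1081·0.00125 = 0 + j1.351 Ω
Step 3 — Ladder network (open output): work backward from the far end, alternating series and parallel combinations. Z_in = 117.6 + j18.95 Ω = 119.1∠9.2° Ω.
Step 4 — Power factor: PF = cos(φ) = Re(Z)/|Z| = 117.62/119.13 = 0.9873.
Step 5 — Type: Im(Z) = 18.95 ⇒ lagging (phase φ = 9.2°).

PF = 0.9873 (lagging, φ = 9.2°)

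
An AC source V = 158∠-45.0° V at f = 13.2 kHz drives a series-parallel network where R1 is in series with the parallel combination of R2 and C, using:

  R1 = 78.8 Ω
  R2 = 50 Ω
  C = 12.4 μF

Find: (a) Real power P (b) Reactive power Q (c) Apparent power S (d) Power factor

Step 1 — Angular frequency: ω = 2π·f = 2π·1.32e+04 = 8.294e+04 rad/s.
Step 2 — Component impedances:
  R1: Z = R = 78.8 Ω
  R2: Z = R = 50 Ω
  C: Z = 1/(jωC) = -j/(ω·C) = 0 - j0.9724 Ω
Step 3 — Parallel branch: R2 || C = 1/(1/R2 + 1/C) = 0.0189 - j0.972 Ω.
Step 4 — Series with R1: Z_total = R1 + (R2 || C) = 78.82 - j0.972 Ω = 78.82∠-0.7° Ω.
Step 5 — Source phasor: V = 158∠-45.0° V = 111.7 - j111.7 V.
Step 6 — Current: I = V / Z = 1.435 - j1.4 A = 2.004∠-44.3° A.
Step 7 — Complex power: S = V·I* = 316.7 - j3.905 VA.
Step 8 — Real power: P = Re(S) = 316.7 W.
Step 9 — Reactive power: Q = Im(S) = -3.905 VAR.
Step 10 — Apparent power: |S| = 316.7 VA.
Step 11 — Power factor: PF = P/|S| = 0.9999 (leading).

(a) P = 316.7 W  (b) Q = -3.905 VAR  (c) S = 316.7 VA  (d) PF = 0.9999 (leading)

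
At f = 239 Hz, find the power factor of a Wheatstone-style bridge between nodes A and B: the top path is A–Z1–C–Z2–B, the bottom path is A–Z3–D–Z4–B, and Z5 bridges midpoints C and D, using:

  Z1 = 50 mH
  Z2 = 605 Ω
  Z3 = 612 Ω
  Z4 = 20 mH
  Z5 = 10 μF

Step 1 — Angular frequency: ω = 2π·f = 2π·239 = 1502 rad/s.
Step 2 — Component impedances:
  Z1: Z = jωL = j·1502·0.05 = 0 + j75.08 Ω
  Z2: Z = R = 605 Ω
  Z3: Z = R = 612 Ω
  Z4: Z = jωL = j·1502·0.02 = 0 + j30.03 Ω
  Z5: Z = 1/(jωC) = -j/(ω·C) = 0 - j66.59 Ω
Step 3 — Bridge requires nodal analysis (the Z5 bridge couples midpoints C and D, so the two paths cannot be reduced to a simple series/parallel combination). Setting node B to ground and injecting 1 A at node A, the 3-node admittance system at A, C, D solves to V_A = Z_AB = 2.297 + j38.54 Ω = 38.61∠86.6° Ω.
Step 4 — Power factor: PF = cos(φ) = Re(Z)/|Z| = 2.2967/38.613 = 0.05948.
Step 5 — Type: Im(Z) = 38.54 ⇒ lagging (phase φ = 86.6°).

PF = 0.05948 (lagging, φ = 86.6°)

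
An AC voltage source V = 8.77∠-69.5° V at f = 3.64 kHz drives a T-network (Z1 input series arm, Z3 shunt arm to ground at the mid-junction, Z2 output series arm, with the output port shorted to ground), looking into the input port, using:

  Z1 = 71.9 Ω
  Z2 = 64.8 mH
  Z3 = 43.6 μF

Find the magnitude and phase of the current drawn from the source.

Step 1 — Angular frequency: ω = 2π·f = 2π·3640 = 2.287e+04 rad/s.
Step 2 — Component impedances:
  Z1: Z = R = 71.9 Ω
  Z2: Z = jωL = j·2.287e+04·0.0648 = 0 + j1482 Ω
  Z3: Z = 1/(jωC) = -j/(ω·C) = 0 - j1.003 Ω
Step 3 — With the output port shorted to ground, the output series arm Z2 runs from the junction to ground; the shunt arm Z3 also runs from the junction to ground. They appear in parallel: Z3 || Z2 = 0 - j1.004 Ω.
Step 4 — Series with input arm Z1: Z_in = Z1 + (Z3 || Z2) = 71.9 - j1.004 Ω = 71.91∠-0.8° Ω.
Step 5 — Source phasor: V = 8.77∠-69.5° V = 3.071 - j8.215 V.
Step 6 — Ohm's law: I = V / Z_total = (3.071 - j8.215) / (71.9 - j1.004) = 0.0443 - j0.1136 A.
Step 7 — Convert to polar: |I| = 0.122 A, ∠I = -68.7°.

I = 0.122∠-68.7° A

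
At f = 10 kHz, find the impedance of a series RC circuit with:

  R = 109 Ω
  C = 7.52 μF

Step 1 — Angular frequency: ω = 2π·f = 2π·1e+04 = 6.283e+04 rad/s.
Step 2 — Component impedances:
  R: Z = R = 109 Ω
  C: Z = 1/(jωC) = -j/(ω·C) = 0 - j2.116 Ω
Step 3 — Series combination: Z_total = R + C = 109 - j2.116 Ω = 109∠-1.1° Ω.

Z = 109 - j2.116 Ω = 109∠-1.1° Ω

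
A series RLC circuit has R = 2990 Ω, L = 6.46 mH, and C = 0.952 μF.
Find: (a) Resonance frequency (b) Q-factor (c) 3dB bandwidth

Step 1 — Resonance: ω₀ = 1/√(LC) = 1/√(0.00646·9.52e-07) = 1.275e+04 rad/s.
Step 2 — f₀ = ω₀/(2π) = 2029 Hz.
Step 3 — Series Q: Q = ω₀L/R = 1.275e+04·0.00646/2990 = 0.02755.
Step 4 — Bandwidth: Δω = ω₀/Q = 4.628e+05 rad/s; BW = Δω/(2π) = 7.366e+04 Hz.

(a) f₀ = 2029 Hz  (b) Q = 0.02755  (c) BW = 7.366e+04 Hz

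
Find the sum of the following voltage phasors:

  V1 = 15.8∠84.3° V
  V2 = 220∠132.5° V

Step 1 — Convert each phasor to rectangular form:
  V1 = 15.8·(cos(84.3°) + j·sin(84.3°)) = 1.569 + j15.72 V
  V2 = 220·(cos(132.5°) + j·sin(132.5°)) = -148.6 + j162.2 V
Step 2 — Sum components: V_total = -147.1 + j177.9 V.
Step 3 — Convert to polar: |V_total| = 230.8 V, ∠V_total = 129.6°.

V_total = 230.8∠129.6° V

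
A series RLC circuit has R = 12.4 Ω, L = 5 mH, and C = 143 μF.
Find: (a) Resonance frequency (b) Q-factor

Step 1 — Resonance condition Im(Z)=0 gives ω₀ = 1/√(LC).
Step 2 — ω₀ = 1/√(0.005·0.000143) = 1183 rad/s.
Step 3 — f₀ = ω₀/(2π) = 188.2 Hz.
Step 4 — Series Q: Q = ω₀L/R = 1183·0.005/12.4 = 0.4769.

(a) f₀ = 188.2 Hz  (b) Q = 0.4769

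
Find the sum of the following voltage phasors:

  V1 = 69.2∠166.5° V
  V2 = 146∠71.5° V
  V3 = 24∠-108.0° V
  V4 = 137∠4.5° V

Step 1 — Convert each phasor to rectangular form:
  V1 = 69.2·(cos(166.5°) + j·sin(166.5°)) = -67.29 + j16.15 V
  V2 = 146·(cos(71.5°) + j·sin(71.5°)) = 46.33 + j138.5 V
  V3 = 24·(cos(-108.0°) + j·sin(-108.0°)) = -7.416 - j22.83 V
  V4 = 137·(cos(4.5°) + j·sin(4.5°)) = 136.6 + j10.75 V
Step 2 — Sum components: V_total = 108.2 + j142.5 V.
Step 3 — Convert to polar: |V_total| = 178.9 V, ∠V_total = 52.8°.

V_total = 178.9∠52.8° V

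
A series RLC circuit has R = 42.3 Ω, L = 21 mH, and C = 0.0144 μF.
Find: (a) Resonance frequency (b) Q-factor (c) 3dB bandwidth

Step 1 — Resonance condition Im(Z)=0 gives ω₀ = 1/√(LC).
Step 2 — ω₀ = 1/√(0.021·1.44e-08) = 5.751e+04 rad/s.
Step 3 — f₀ = ω₀/(2π) = 9152 Hz.
Step 4 — Series Q: Q = ω₀L/R = 5.751e+04·0.021/42.3 = 28.55.
Step 5 — 3dB bandwidth: Δω = ω₀/Q = 2014 rad/s; BW = Δω/(2π) = 320.6 Hz.

(a) f₀ = 9152 Hz  (b) Q = 28.55  (c) BW = 320.6 Hz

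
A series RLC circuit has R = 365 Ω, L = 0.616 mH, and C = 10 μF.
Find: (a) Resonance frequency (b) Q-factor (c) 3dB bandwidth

Step 1 — Resonance: ω₀ = 1/√(LC) = 1/√(0.000616·1e-05) = 1.274e+04 rad/s.
Step 2 — f₀ = ω₀/(2π) = 2028 Hz.
Step 3 — Series Q: Q = ω₀L/R = 1.274e+04·0.000616/365 = 0.0215.
Step 4 — Bandwidth: Δω = ω₀/Q = 5.925e+05 rad/s; BW = Δω/(2π) = 9.43e+04 Hz.

(a) f₀ = 2028 Hz  (b) Q = 0.0215  (c) BW = 9.43e+04 Hz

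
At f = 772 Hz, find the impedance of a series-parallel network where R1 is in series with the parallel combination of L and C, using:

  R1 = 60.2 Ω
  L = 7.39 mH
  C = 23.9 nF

Step 1 — Angular frequency: ω = 2π·f = 2π·772 = 4851 rad/s.
Step 2 — Component impedances:
  R1: Z = R = 60.2 Ω
  L: Z = jωL = j·4851·0.00739 = 0 + j35.85 Ω
  C: Z = 1/(jωC) = -j/(ω·C) = 0 - j8626 Ω
Step 3 — Parallel branch: L || C = 1/(1/L + 1/C) = 0 + j36 Ω.
Step 4 — Series with R1: Z_total = R1 + (L || C) = 60.2 + j36 Ω = 70.14∠30.9° Ω.

Z = 60.2 + j36 Ω = 70.14∠30.9° Ω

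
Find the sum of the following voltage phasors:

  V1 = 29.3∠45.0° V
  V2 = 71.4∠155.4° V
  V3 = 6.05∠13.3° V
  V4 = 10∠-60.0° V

Step 1 — Convert each phasor to rectangular form:
  V1 = 29.3·(cos(45.0°) + j·sin(45.0°)) = 20.72 + j20.72 V
  V2 = 71.4·(cos(155.4°) + j·sin(155.4°)) = -64.92 + j29.72 V
  V3 = 6.05·(cos(13.3°) + j·sin(13.3°)) = 5.888 + j1.392 V
  V4 = 10·(cos(-60.0°) + j·sin(-60.0°)) = 5 - j8.66 V
Step 2 — Sum components: V_total = -33.31 + j43.17 V.
Step 3 — Convert to polar: |V_total| = 54.53 V, ∠V_total = 127.7°.

V_total = 54.53∠127.7° V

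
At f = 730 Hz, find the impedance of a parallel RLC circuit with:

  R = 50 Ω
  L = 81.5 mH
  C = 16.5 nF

Step 1 — Angular frequency: ω = 2π·f = 2π·730 = 4587 rad/s.
Step 2 — Component impedances:
  R: Z = R = 50 Ω
  L: Z = jωL = j·4587·0.0815 = 0 + j373.8 Ω
  C: Z = 1/(jωC) = -j/(ω·C) = 0 - j1.321e+04 Ω
Step 3 — Parallel combination: 1/Z_total = 1/R + 1/L + 1/C; Z_total = 49.17 + j6.391 Ω = 49.58∠7.4° Ω.

Z = 49.17 + j6.391 Ω = 49.58∠7.4° Ω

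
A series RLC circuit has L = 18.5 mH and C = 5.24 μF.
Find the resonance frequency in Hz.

Step 1 — Resonance condition Im(Z)=0 gives ω₀ = 1/√(LC).
Step 2 — ω₀ = 1/√(0.0185·5.24e-06) = 3212 rad/s.
Step 3 — f₀ = ω₀/(2π) = 511.2 Hz.

f₀ = 511.2 Hz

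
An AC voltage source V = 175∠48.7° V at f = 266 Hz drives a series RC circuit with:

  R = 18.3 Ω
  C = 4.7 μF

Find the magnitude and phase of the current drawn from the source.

Step 1 — Angular frequency: ω = 2π·f = 2π·266 = 1671 rad/s.
Step 2 — Component impedances:
  R: Z = R = 18.3 Ω
  C: Z = 1/(jωC) = -j/(ω·C) = 0 - j127.3 Ω
Step 3 — Series combination: Z_total = R + C = 18.3 - j127.3 Ω = 128.6∠-81.8° Ω.
Step 4 — Source phasor: V = 175∠48.7° V = 115.5 + j131.5 V.
Step 5 — Ohm's law: I = V / Z_total = (115.5 + j131.5) / (18.3 - j127.3) = -0.884 + j1.034 A.
Step 6 — Convert to polar: |I| = 1.361 A, ∠I = 130.5°.

I = 1.361∠130.5° A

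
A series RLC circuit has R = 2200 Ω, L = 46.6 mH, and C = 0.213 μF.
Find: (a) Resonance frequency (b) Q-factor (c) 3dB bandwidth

Step 1 — Resonance condition Im(Z)=0 gives ω₀ = 1/√(LC).
Step 2 — ω₀ = 1/√(0.0466·2.13e-07) = 1.004e+04 rad/s.
Step 3 — f₀ = ω₀/(2π) = 1597 Hz.
Step 4 — Series Q: Q = ω₀L/R = 1.004e+04·0.0466/2200 = 0.2126.
Step 5 — 3dB bandwidth: Δω = ω₀/Q = 4.721e+04 rad/s; BW = Δω/(2π) = 7514 Hz.

(a) f₀ = 1597 Hz  (b) Q = 0.2126  (c) BW = 7514 Hz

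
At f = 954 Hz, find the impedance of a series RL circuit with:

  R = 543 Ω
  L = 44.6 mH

Step 1 — Angular frequency: ω = 2π·f = 2π·954 = 5994 rad/s.
Step 2 — Component impedances:
  R: Z = R = 543 Ω
  L: Z = jωL = j·5994·0.0446 = 0 + j267.3 Ω
Step 3 — Series combination: Z_total = R + L = 543 + j267.3 Ω = 605.2∠26.2° Ω.

Z = 543 + j267.3 Ω = 605.2∠26.2° Ω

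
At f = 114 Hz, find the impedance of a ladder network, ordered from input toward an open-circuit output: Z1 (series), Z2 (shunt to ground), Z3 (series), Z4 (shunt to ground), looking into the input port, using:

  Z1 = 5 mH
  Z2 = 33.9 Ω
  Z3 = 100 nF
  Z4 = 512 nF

Step 1 — Angular frequency: ω = 2π·f = 2π·114 = 716.3 rad/s.
Step 2 — Component impedances:
  Z1: Z = jωL = j·716.3·0.005 = 0 + j3.581 Ω
  Z2: Z = R = 33.9 Ω
  Z3: Z = 1/(jωC) = -j/(ω·C) = 0 - j1.396e+04 Ω
  Z4: Z = 1/(jωC) = -j/(ω·C) = 0 - j2727 Ω
Step 3 — Ladder network (open output): work backward from the far end, alternating series and parallel combinations. Z_in = 33.9 + j3.513 Ω = 34.08∠5.9° Ω.

Z = 33.9 + j3.513 Ω = 34.08∠5.9° Ω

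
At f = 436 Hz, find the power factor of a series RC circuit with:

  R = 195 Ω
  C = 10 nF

Step 1 — Angular frequency: ω = 2π·f = 2π·436 = 2739 rad/s.
Step 2 — Component impedances:
  R: Z = R = 195 Ω
  C: Z = 1/(jωC) = -j/(ω·C) = 0 - j3.65e+04 Ω
Step 3 — Series combination: Z_total = R + C = 195 - j3.65e+04 Ω = 3.65e+04∠-89.7° Ω.
Step 4 — Power factor: PF = cos(φ) = Re(Z)/|Z| = 195/3.65e+04 = 0.005342.
Step 5 — Type: Im(Z) = -3.65e+04 ⇒ leading (phase φ = -89.7°).

PF = 0.005342 (leading, φ = -89.7°)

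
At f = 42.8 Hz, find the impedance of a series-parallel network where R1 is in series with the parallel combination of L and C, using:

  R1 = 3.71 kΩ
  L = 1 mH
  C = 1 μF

Step 1 — Angular frequency: ω = 2π·f = 2π·42.8 = 268.9 rad/s.
Step 2 — Component impedances:
  R1: Z = R = 3710 Ω
  L: Z = jωL = j·268.9·0.001 = 0 + j0.2689 Ω
  C: Z = 1/(jωC) = -j/(ω·C) = 0 - j3719 Ω
Step 3 — Parallel branch: L || C = 1/(1/L + 1/C) = 0 + j0.2689 Ω.
Step 4 — Series with R1: Z_total = R1 + (L || C) = 3710 + j0.2689 Ω = 3710∠0.0° Ω.

Z = 3710 + j0.2689 Ω = 3710∠0.0° Ω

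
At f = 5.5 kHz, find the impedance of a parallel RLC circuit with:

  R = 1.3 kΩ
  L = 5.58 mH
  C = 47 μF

Step 1 — Angular frequency: ω = 2π·f = 2π·5500 = 3.456e+04 rad/s.
Step 2 — Component impedances:
  R: Z = R = 1300 Ω
  L: Z = jωL = j·3.456e+04·0.00558 = 0 + j192.8 Ω
  C: Z = 1/(jωC) = -j/(ω·C) = 0 - j0.6157 Ω
Step 3 — Parallel combination: 1/Z_total = 1/R + 1/L + 1/C; Z_total = 0.0002935 - j0.6177 Ω = 0.6177∠-90.0° Ω.

Z = 0.0002935 - j0.6177 Ω = 0.6177∠-90.0° Ω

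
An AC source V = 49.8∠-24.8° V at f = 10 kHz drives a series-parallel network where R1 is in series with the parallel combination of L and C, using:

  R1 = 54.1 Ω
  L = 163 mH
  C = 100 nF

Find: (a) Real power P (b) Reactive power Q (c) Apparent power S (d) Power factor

Step 1 — Angular frequency: ω = 2π·f = 2π·1e+04 = 6.283e+04 rad/s.
Step 2 — Component impedances:
  R1: Z = R = 54.1 Ω
  L: Z = jωL = j·6.283e+04·0.163 = 0 + j1.024e+04 Ω
  C: Z = 1/(jωC) = -j/(ω·C) = 0 - j159.2 Ω
Step 3 — Parallel branch: L || C = 1/(1/L + 1/C) = 0 - j161.7 Ω.
Step 4 — Series with R1: Z_total = R1 + (L || C) = 54.1 - j161.7 Ω = 170.5∠-71.5° Ω.
Step 5 — Source phasor: V = 49.8∠-24.8° V = 45.21 - j20.89 V.
Step 6 — Current: I = V / Z = 0.2003 + j0.2126 A = 0.2921∠46.7° A.
Step 7 — Complex power: S = V·I* = 4.617 - j13.8 VA.
Step 8 — Real power: P = Re(S) = 4.617 W.
Step 9 — Reactive power: Q = Im(S) = -13.8 VAR.
Step 10 — Apparent power: |S| = 14.55 VA.
Step 11 — Power factor: PF = P/|S| = 0.3173 (leading).

(a) P = 4.617 W  (b) Q = -13.8 VAR  (c) S = 14.55 VA  (d) PF = 0.3173 (leading)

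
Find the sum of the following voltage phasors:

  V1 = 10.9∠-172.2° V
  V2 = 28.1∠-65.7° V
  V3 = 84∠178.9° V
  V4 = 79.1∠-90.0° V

Step 1 — Convert each phasor to rectangular form:
  V1 = 10.9·(cos(-172.2°) + j·sin(-172.2°)) = -10.8 - j1.479 V
  V2 = 28.1·(cos(-65.7°) + j·sin(-65.7°)) = 11.56 - j25.61 V
  V3 = 84·(cos(178.9°) + j·sin(178.9°)) = -83.98 + j1.613 V
  V4 = 79.1·(cos(-90.0°) + j·sin(-90.0°)) = 0 - j79.1 V
Step 2 — Sum components: V_total = -83.22 - j104.6 V.
Step 3 — Convert to polar: |V_total| = 133.6 V, ∠V_total = -128.5°.

V_total = 133.6∠-128.5° V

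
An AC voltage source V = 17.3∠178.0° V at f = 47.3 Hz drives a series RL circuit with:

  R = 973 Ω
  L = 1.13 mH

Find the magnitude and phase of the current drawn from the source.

Step 1 — Angular frequency: ω = 2π·f = 2π·47.3 = 297.2 rad/s.
Step 2 — Component impedances:
  R: Z = R = 973 Ω
  L: Z = jωL = j·297.2·0.00113 = 0 + j0.3358 Ω
Step 3 — Series combination: Z_total = R + L = 973 + j0.3358 Ω = 973∠0.0° Ω.
Step 4 — Source phasor: V = 17.3∠178.0° V = -17.29 + j0.6038 V.
Step 5 — Ohm's law: I = V / Z_total = (-17.29 + j0.6038) / (973 + j0.3358) = -0.01777 + j0.0006266 A.
Step 6 — Convert to polar: |I| = 0.01778 A, ∠I = 178.0°.

I = 0.01778∠178.0° A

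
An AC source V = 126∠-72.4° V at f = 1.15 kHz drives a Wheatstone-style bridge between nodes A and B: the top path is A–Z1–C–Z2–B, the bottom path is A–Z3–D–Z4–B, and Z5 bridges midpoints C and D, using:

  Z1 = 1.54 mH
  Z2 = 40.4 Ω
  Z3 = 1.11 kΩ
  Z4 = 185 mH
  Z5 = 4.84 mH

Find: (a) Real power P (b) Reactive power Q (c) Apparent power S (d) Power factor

Step 1 — Angular frequency: ω = 2π·f = 2π·1150 = 7226 rad/s.
Step 2 — Component impedances:
  Z1: Z = jωL = j·7226·0.00154 = 0 + j11.13 Ω
  Z2: Z = R = 40.4 Ω
  Z3: Z = R = 1110 Ω
  Z4: Z = jωL = j·7226·0.185 = 0 + j1337 Ω
  Z5: Z = jωL = j·7226·0.00484 = 0 + j34.97 Ω
Step 3 — Bridge requires nodal analysis (the Z5 bridge couples midpoints C and D, so the two paths cannot be reduced to a simple series/parallel combination). Setting node B to ground and injecting 1 A at node A, the 3-node admittance system at A, C, D solves to V_A = Z_AB = 40.48 + j12.29 Ω = 42.3∠16.9° Ω.
Step 4 — Source phasor: V = 126∠-72.4° V = 38.1 - j120.1 V.
Step 5 — Current: I = V / Z = 0.0368 - j2.978 A = 2.979∠-89.3° A.
Step 6 — Complex power: S = V·I* = 359.1 + j109.1 VA.
Step 7 — Real power: P = Re(S) = 359.1 W.
Step 8 — Reactive power: Q = Im(S) = 109.1 VAR.
Step 9 — Apparent power: |S| = 375.3 VA.
Step 10 — Power factor: PF = P/|S| = 0.9569 (lagging).

(a) P = 359.1 W  (b) Q = 109.1 VAR  (c) S = 375.3 VA  (d) PF = 0.9569 (lagging)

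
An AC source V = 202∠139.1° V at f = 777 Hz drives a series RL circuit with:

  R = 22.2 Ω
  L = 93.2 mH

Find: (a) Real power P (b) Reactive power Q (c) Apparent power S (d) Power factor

Step 1 — Angular frequency: ω = 2π·f = 2π·777 = 4882 rad/s.
Step 2 — Component impedances:
  R: Z = R = 22.2 Ω
  L: Z = jωL = j·4882·0.0932 = 0 + j455 Ω
Step 3 — Series combination: Z_total = R + L = 22.2 + j455 Ω = 455.5∠87.2° Ω.
Step 4 — Source phasor: V = 202∠139.1° V = -152.7 + j132.3 V.
Step 5 — Current: I = V / Z = 0.2736 + j0.3489 A = 0.4434∠51.9° A.
Step 6 — Complex power: S = V·I* = 4.365 + j89.47 VA.
Step 7 — Real power: P = Re(S) = 4.365 W.
Step 8 — Reactive power: Q = Im(S) = 89.47 VAR.
Step 9 — Apparent power: |S| = 89.57 VA.
Step 10 — Power factor: PF = P/|S| = 0.04873 (lagging).

(a) P = 4.365 W  (b) Q = 89.47 VAR  (c) S = 89.57 VA  (d) PF = 0.04873 (lagging)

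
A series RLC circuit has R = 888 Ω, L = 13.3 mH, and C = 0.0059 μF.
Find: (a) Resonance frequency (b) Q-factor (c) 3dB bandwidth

Step 1 — Resonance: ω₀ = 1/√(LC) = 1/√(0.0133·5.9e-09) = 1.129e+05 rad/s.
Step 2 — f₀ = ω₀/(2π) = 1.797e+04 Hz.
Step 3 — Series Q: Q = ω₀L/R = 1.129e+05·0.0133/888 = 1.691.
Step 4 — Bandwidth: Δω = ω₀/Q = 6.677e+04 rad/s; BW = Δω/(2π) = 1.063e+04 Hz.

(a) f₀ = 1.797e+04 Hz  (b) Q = 1.691  (c) BW = 1.063e+04 Hz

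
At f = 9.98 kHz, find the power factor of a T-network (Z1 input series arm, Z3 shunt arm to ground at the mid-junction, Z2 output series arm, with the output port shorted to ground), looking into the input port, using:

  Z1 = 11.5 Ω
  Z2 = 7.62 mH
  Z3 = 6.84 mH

Step 1 — Angular frequency: ω = 2π·f = 2π·9980 = 6.271e+04 rad/s.
Step 2 — Component impedances:
  Z1: Z = R = 11.5 Ω
  Z2: Z = jωL = j·6.271e+04·0.00762 = 0 + j477.8 Ω
  Z3: Z = jωL = j·6.271e+04·0.00684 = 0 + j428.9 Ω
Step 3 — With the output port shorted to ground, the output series arm Z2 runs from the junction to ground; the shunt arm Z3 also runs from the junction to ground. They appear in parallel: Z3 || Z2 = 0 + j226 Ω.
Step 4 — Series with input arm Z1: Z_in = Z1 + (Z3 || Z2) = 11.5 + j226 Ω = 226.3∠87.1° Ω.
Step 5 — Power factor: PF = cos(φ) = Re(Z)/|Z| = 11.5/226.32 = 0.05081.
Step 6 — Type: Im(Z) = 226 ⇒ lagging (phase φ = 87.1°).

PF = 0.05081 (lagging, φ = 87.1°)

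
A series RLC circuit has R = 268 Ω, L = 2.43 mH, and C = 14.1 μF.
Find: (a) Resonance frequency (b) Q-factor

Step 1 — Resonance condition Im(Z)=0 gives ω₀ = 1/√(LC).
Step 2 — ω₀ = 1/√(0.00243·1.41e-05) = 5402 rad/s.
Step 3 — f₀ = ω₀/(2π) = 859.8 Hz.
Step 4 — Series Q: Q = ω₀L/R = 5402·0.00243/268 = 0.04898.

(a) f₀ = 859.8 Hz  (b) Q = 0.04898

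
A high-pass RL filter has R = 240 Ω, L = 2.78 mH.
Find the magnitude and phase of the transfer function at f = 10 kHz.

Step 1 — Angular frequency: ω = 2π·1e+04 = 6.283e+04 rad/s.
Step 2 — Transfer function: H(jω) = jωL/(R + jωL).
Step 3 — Numerator jωL = j·174.7; denominator R + jωL = 240 + j174.7.
Step 4 — H = 0.3463 + j0.4758.
Step 5 — Magnitude: |H| = 0.5885 (-4.6 dB); phase: φ = 54.0°.

|H| = 0.5885 (-4.6 dB), φ = 54.0°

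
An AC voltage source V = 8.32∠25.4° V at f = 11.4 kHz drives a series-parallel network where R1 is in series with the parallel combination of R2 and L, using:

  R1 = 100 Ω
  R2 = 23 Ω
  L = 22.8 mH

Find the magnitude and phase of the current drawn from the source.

Step 1 — Angular frequency: ω = 2π·f = 2π·1.14e+04 = 7.163e+04 rad/s.
Step 2 — Component impedances:
  R1: Z = R = 100 Ω
  R2: Z = R = 23 Ω
  L: Z = jωL = j·7.163e+04·0.0228 = 0 + j1633 Ω
Step 3 — Parallel branch: R2 || L = 1/(1/R2 + 1/L) = 23 + j0.3239 Ω.
Step 4 — Series with R1: Z_total = R1 + (R2 || L) = 123 + j0.3239 Ω = 123∠0.2° Ω.
Step 5 — Source phasor: V = 8.32∠25.4° V = 7.516 + j3.569 V.
Step 6 — Ohm's law: I = V / Z_total = (7.516 + j3.569) / (123 + j0.3239) = 0.06118 + j0.02885 A.
Step 7 — Convert to polar: |I| = 0.06764 A, ∠I = 25.2°.

I = 0.06764∠25.2° A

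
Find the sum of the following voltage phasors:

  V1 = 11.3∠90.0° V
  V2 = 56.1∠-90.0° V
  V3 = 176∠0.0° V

Step 1 — Convert each phasor to rectangular form:
  V1 = 11.3·(cos(90.0°) + j·sin(90.0°)) = 0 + j11.3 V
  V2 = 56.1·(cos(-90.0°) + j·sin(-90.0°)) = 0 - j56.1 V
  V3 = 176·(cos(0.0°) + j·sin(0.0°)) = 176 V
Step 2 — Sum components: V_total = 176 - j44.8 V.
Step 3 — Convert to polar: |V_total| = 181.6 V, ∠V_total = -14.3°.

V_total = 181.6∠-14.3° V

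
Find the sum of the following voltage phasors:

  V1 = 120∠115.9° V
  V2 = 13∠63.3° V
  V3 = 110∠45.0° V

Step 1 — Convert each phasor to rectangular form:
  V1 = 120·(cos(115.9°) + j·sin(115.9°)) = -52.42 + j107.9 V
  V2 = 13·(cos(63.3°) + j·sin(63.3°)) = 5.841 + j11.61 V
  V3 = 110·(cos(45.0°) + j·sin(45.0°)) = 77.78 + j77.78 V
Step 2 — Sum components: V_total = 31.21 + j197.3 V.
Step 3 — Convert to polar: |V_total| = 199.8 V, ∠V_total = 81.0°.

V_total = 199.8∠81.0° V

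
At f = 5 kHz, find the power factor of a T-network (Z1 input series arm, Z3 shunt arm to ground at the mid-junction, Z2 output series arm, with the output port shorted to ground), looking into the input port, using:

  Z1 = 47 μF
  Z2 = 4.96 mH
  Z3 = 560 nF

Step 1 — Angular frequency: ω = 2π·f = 2π·5000 = 3.142e+04 rad/s.
Step 2 — Component impedances:
  Z1: Z = 1/(jωC) = -j/(ω·C) = 0 - j0.6773 Ω
  Z2: Z = jωL = j·3.142e+04·0.00496 = 0 + j155.8 Ω
  Z3: Z = 1/(jωC) = -j/(ω·C) = 0 - j56.84 Ω
Step 3 — With the output port shorted to ground, the output series arm Z2 runs from the junction to ground; the shunt arm Z3 also runs from the junction to ground. They appear in parallel: Z3 || Z2 = 0 - j89.48 Ω.
Step 4 — Series with input arm Z1: Z_in = Z1 + (Z3 || Z2) = 0 - j90.16 Ω = 90.16∠-90.0° Ω.
Step 5 — Power factor: PF = cos(φ) = Re(Z)/|Z| = 0/90.16 = 0.
Step 6 — Type: Im(Z) = -90.16 ⇒ leading (phase φ = -90.0°).

PF = 0 (leading, φ = -90.0°)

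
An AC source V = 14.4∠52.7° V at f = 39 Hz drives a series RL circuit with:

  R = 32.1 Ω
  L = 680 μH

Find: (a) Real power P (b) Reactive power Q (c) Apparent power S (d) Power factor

Step 1 — Angular frequency: ω = 2π·f = 2π·39 = 245 rad/s.
Step 2 — Component impedances:
  R: Z = R = 32.1 Ω
  L: Z = jωL = j·245·0.00068 = 0 + j0.1666 Ω
Step 3 — Series combination: Z_total = R + L = 32.1 + j0.1666 Ω = 32.1∠0.3° Ω.
Step 4 — Source phasor: V = 14.4∠52.7° V = 8.726 + j11.45 V.
Step 5 — Current: I = V / Z = 0.2737 + j0.3554 A = 0.4486∠52.4° A.
Step 6 — Complex power: S = V·I* = 6.46 + j0.03353 VA.
Step 7 — Real power: P = Re(S) = 6.46 W.
Step 8 — Reactive power: Q = Im(S) = 0.03353 VAR.
Step 9 — Apparent power: |S| = 6.46 VA.
Step 10 — Power factor: PF = P/|S| = 1 (lagging).

(a) P = 6.46 W  (b) Q = 0.03353 VAR  (c) S = 6.46 VA  (d) PF = 1 (lagging)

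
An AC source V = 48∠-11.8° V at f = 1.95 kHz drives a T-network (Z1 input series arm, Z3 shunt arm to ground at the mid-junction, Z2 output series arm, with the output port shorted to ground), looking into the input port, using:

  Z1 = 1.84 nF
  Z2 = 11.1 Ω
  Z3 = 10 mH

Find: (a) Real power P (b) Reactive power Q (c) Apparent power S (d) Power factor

Step 1 — Angular frequency: ω = 2π·f = 2π·1950 = 1.225e+04 rad/s.
Step 2 — Component impedances:
  Z1: Z = 1/(jωC) = -j/(ω·C) = 0 - j4.436e+04 Ω
  Z2: Z = R = 11.1 Ω
  Z3: Z = jωL = j·1.225e+04·0.01 = 0 + j122.5 Ω
Step 3 — With the output port shorted to ground, the output series arm Z2 runs from the junction to ground; the shunt arm Z3 also runs from the junction to ground. They appear in parallel: Z3 || Z2 = 11.01 + j0.9974 Ω.
Step 4 — Series with input arm Z1: Z_in = Z1 + (Z3 || Z2) = 11.01 - j4.436e+04 Ω = 4.436e+04∠-90.0° Ω.
Step 5 — Source phasor: V = 48∠-11.8° V = 46.99 - j9.816 V.
Step 6 — Current: I = V / Z = 0.0002216 + j0.001059 A = 0.001082∠78.2° A.
Step 7 — Complex power: S = V·I* = 1.289e-05 - j0.05194 VA.
Step 8 — Real power: P = Re(S) = 1.289e-05 W.
Step 9 — Reactive power: Q = Im(S) = -0.05194 VAR.
Step 10 — Apparent power: |S| = 0.05194 VA.
Step 11 — Power factor: PF = P/|S| = 0.0002482 (leading).

(a) P = 1.289e-05 W  (b) Q = -0.05194 VAR  (c) S = 0.05194 VA  (d) PF = 0.0002482 (leading)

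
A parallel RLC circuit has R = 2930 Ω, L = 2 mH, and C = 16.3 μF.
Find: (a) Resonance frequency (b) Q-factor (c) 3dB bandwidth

Step 1 — Resonance: ω₀ = 1/√(LC) = 1/√(0.002·1.63e-05) = 5538 rad/s.
Step 2 — f₀ = ω₀/(2π) = 881.5 Hz.
Step 3 — Parallel Q: Q = R/(ω₀L) = 2930/(5538·0.002) = 264.5.
Step 4 — Bandwidth: Δω = ω₀/Q = 20.94 rad/s; BW = Δω/(2π) = 3.332 Hz.

(a) f₀ = 881.5 Hz  (b) Q = 264.5  (c) BW = 3.332 Hz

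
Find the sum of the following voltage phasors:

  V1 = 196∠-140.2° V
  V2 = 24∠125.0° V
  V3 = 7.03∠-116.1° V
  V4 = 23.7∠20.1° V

Step 1 — Convert each phasor to rectangular form:
  V1 = 196·(cos(-140.2°) + j·sin(-140.2°)) = -150.6 - j125.5 V
  V2 = 24·(cos(125.0°) + j·sin(125.0°)) = -13.77 + j19.66 V
  V3 = 7.03·(cos(-116.1°) + j·sin(-116.1°)) = -3.093 - j6.313 V
  V4 = 23.7·(cos(20.1°) + j·sin(20.1°)) = 22.26 + j8.145 V
Step 2 — Sum components: V_total = -145.2 - j104 V.
Step 3 — Convert to polar: |V_total| = 178.6 V, ∠V_total = -144.4°.

V_total = 178.6∠-144.4° V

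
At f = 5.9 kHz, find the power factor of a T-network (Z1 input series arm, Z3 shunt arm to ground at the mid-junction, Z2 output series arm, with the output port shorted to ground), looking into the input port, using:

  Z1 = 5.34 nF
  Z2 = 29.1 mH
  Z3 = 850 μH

Step 1 — Angular frequency: ω = 2π·f = 2π·5900 = 3.707e+04 rad/s.
Step 2 — Component impedances:
  Z1: Z = 1/(jωC) = -j/(ω·C) = 0 - j5052 Ω
  Z2: Z = jωL = j·3.707e+04·0.0291 = 0 + j1079 Ω
  Z3: Z = jωL = j·3.707e+04·0.00085 = 0 + j31.51 Ω
Step 3 — With the output port shorted to ground, the output series arm Z2 runs from the junction to ground; the shunt arm Z3 also runs from the junction to ground. They appear in parallel: Z3 || Z2 = 0 + j30.62 Ω.
Step 4 — Series with input arm Z1: Z_in = Z1 + (Z3 || Z2) = 0 - j5021 Ω = 5021∠-90.0° Ω.
Step 5 — Power factor: PF = cos(φ) = Re(Z)/|Z| = 0/5021 = 0.
Step 6 — Type: Im(Z) = -5021 ⇒ leading (phase φ = -90.0°).

PF = 0 (leading, φ = -90.0°)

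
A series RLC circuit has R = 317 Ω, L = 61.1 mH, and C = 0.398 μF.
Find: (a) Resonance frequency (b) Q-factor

Step 1 — Resonance condition Im(Z)=0 gives ω₀ = 1/√(LC).
Step 2 — ω₀ = 1/√(0.0611·3.98e-07) = 6413 rad/s.
Step 3 — f₀ = ω₀/(2π) = 1021 Hz.
Step 4 — Series Q: Q = ω₀L/R = 6413·0.0611/317 = 1.236.

(a) f₀ = 1021 Hz  (b) Q = 1.236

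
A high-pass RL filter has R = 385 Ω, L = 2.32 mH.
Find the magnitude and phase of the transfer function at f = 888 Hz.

Step 1 — Angular frequency: ω = 2π·888 = 5579 rad/s.
Step 2 — Transfer function: H(jω) = jωL/(R + jωL).
Step 3 — Numerator jωL = j·12.94; denominator R + jωL = 385 + j12.94.
Step 4 — H = 0.001129 + j0.03358.
Step 5 — Magnitude: |H| = 0.0336 (-29.5 dB); phase: φ = 88.1°.

|H| = 0.0336 (-29.5 dB), φ = 88.1°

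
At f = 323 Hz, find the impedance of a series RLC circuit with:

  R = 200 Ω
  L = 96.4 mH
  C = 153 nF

Step 1 — Angular frequency: ω = 2π·f = 2π·323 = 2029 rad/s.
Step 2 — Component impedances:
  R: Z = R = 200 Ω
  L: Z = jωL = j·2029·0.0964 = 0 + j195.6 Ω
  C: Z = 1/(jωC) = -j/(ω·C) = 0 - j3221 Ω
Step 3 — Series combination: Z_total = R + L + C = 200 - j3025 Ω = 3031∠-86.2° Ω.

Z = 200 - j3025 Ω = 3031∠-86.2° Ω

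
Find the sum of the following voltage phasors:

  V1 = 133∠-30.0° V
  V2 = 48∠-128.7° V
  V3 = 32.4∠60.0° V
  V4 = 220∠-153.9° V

Step 1 — Convert each phasor to rectangular form:
  V1 = 133·(cos(-30.0°) + j·sin(-30.0°)) = 115.2 - j66.5 V
  V2 = 48·(cos(-128.7°) + j·sin(-128.7°)) = -30.01 - j37.46 V
  V3 = 32.4·(cos(60.0°) + j·sin(60.0°)) = 16.2 + j28.06 V
  V4 = 220·(cos(-153.9°) + j·sin(-153.9°)) = -197.6 - j96.79 V
Step 2 — Sum components: V_total = -96.2 - j172.7 V.
Step 3 — Convert to polar: |V_total| = 197.7 V, ∠V_total = -119.1°.

V_total = 197.7∠-119.1° V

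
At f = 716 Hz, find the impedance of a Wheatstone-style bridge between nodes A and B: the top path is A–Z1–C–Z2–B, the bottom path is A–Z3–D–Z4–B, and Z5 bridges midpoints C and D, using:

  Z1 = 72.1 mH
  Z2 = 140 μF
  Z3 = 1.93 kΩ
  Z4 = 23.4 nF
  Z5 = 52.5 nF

Step 1 — Angular frequency: ω = 2π·f = 2π·716 = 4499 rad/s.
Step 2 — Component impedances:
  Z1: Z = jωL = j·4499·0.0721 = 0 + j324.4 Ω
  Z2: Z = 1/(jωC) = -j/(ω·C) = 0 - j1.588 Ω
  Z3: Z = R = 1930 Ω
  Z4: Z = 1/(jωC) = -j/(ω·C) = 0 - j9499 Ω
  Z5: Z = 1/(jωC) = -j/(ω·C) = 0 - j4234 Ω
Step 3 — Bridge requires nodal analysis (the Z5 bridge couples midpoints C and D, so the two paths cannot be reduced to a simple series/parallel combination). Setting node B to ground and injecting 1 A at node A, the 3-node admittance system at A, C, D solves to V_A = Z_AB = 19.27 + j348.8 Ω = 349.3∠86.8° Ω.

Z = 19.27 + j348.8 Ω = 349.3∠86.8° Ω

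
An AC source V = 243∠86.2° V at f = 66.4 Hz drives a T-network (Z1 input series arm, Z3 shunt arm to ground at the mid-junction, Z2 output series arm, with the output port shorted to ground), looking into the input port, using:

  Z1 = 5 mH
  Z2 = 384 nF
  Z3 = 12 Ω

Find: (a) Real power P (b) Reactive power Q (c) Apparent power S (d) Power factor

Step 1 — Angular frequency: ω = 2π·f = 2π·66.4 = 417.2 rad/s.
Step 2 — Component impedances:
  Z1: Z = jωL = j·417.2·0.005 = 0 + j2.086 Ω
  Z2: Z = 1/(jωC) = -j/(ω·C) = 0 - j6242 Ω
  Z3: Z = R = 12 Ω
Step 3 — With the output port shorted to ground, the output series arm Z2 runs from the junction to ground; the shunt arm Z3 also runs from the junction to ground. They appear in parallel: Z3 || Z2 = 12 - j0.02307 Ω.
Step 4 — Series with input arm Z1: Z_in = Z1 + (Z3 || Z2) = 12 + j2.063 Ω = 12.18∠9.8° Ω.
Step 5 — Source phasor: V = 243∠86.2° V = 16.1 + j242.5 V.
Step 6 — Current: I = V / Z = 4.677 + j19.4 A = 19.96∠76.4° A.
Step 7 — Complex power: S = V·I* = 4780 + j821.7 VA.
Step 8 — Real power: P = Re(S) = 4780 W.
Step 9 — Reactive power: Q = Im(S) = 821.7 VAR.
Step 10 — Apparent power: |S| = 4850 VA.
Step 11 — Power factor: PF = P/|S| = 0.9855 (lagging).

(a) P = 4780 W  (b) Q = 821.7 VAR  (c) S = 4850 VA  (d) PF = 0.9855 (lagging)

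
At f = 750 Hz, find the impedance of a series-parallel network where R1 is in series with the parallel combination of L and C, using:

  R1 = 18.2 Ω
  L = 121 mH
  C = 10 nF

Step 1 — Angular frequency: ω = 2π·f = 2π·750 = 4712 rad/s.
Step 2 — Component impedances:
  R1: Z = R = 18.2 Ω
  L: Z = jωL = j·4712·0.121 = 0 + j570.2 Ω
  C: Z = 1/(jωC) = -j/(ω·C) = 0 - j2.122e+04 Ω
Step 3 — Parallel branch: L || C = 1/(1/L + 1/C) = 0 + j585.9 Ω.
Step 4 — Series with R1: Z_total = R1 + (L || C) = 18.2 + j585.9 Ω = 586.2∠88.2° Ω.

Z = 18.2 + j585.9 Ω = 586.2∠88.2° Ω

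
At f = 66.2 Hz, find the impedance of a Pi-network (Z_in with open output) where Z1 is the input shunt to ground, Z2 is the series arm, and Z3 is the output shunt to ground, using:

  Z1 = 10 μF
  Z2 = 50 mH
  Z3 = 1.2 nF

Step 1 — Angular frequency: ω = 2π·f = 2π·66.2 = 415.9 rad/s.
Step 2 — Component impedances:
  Z1: Z = 1/(jωC) = -j/(ω·C) = 0 - j240.4 Ω
  Z2: Z = jωL = j·415.9·0.05 = 0 + j20.8 Ω
  Z3: Z = 1/(jωC) = -j/(ω·C) = 0 - j2.003e+06 Ω
Step 3 — With open output, the series arm Z2 and the output shunt Z3 appear in series to ground: Z2 + Z3 = 0 - j2.003e+06 Ω.
Step 4 — Parallel with input shunt Z1: Z_in = Z1 || (Z2 + Z3) = 0 - j240.4 Ω = 240.4∠-90.0° Ω.

Z = 0 - j240.4 Ω = 240.4∠-90.0° Ω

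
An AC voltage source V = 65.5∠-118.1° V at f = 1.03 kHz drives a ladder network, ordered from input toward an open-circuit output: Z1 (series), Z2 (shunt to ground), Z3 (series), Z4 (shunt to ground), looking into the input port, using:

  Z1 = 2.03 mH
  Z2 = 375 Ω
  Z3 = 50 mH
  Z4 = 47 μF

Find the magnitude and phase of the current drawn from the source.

Step 1 — Angular frequency: ω = 2π·f = 2π·1030 = 6472 rad/s.
Step 2 — Component impedances:
  Z1: Z = jωL = j·6472·0.00203 = 0 + j13.14 Ω
  Z2: Z = R = 375 Ω
  Z3: Z = jωL = j·6472·0.05 = 0 + j323.6 Ω
  Z4: Z = 1/(jωC) = -j/(ω·C) = 0 - j3.288 Ω
Step 3 — Ladder network (open output): work backward from the far end, alternating series and parallel combinations. Z_in = 158.2 + j198.3 Ω = 253.7∠51.4° Ω.
Step 4 — Source phasor: V = 65.5∠-118.1° V = -30.85 - j57.78 V.
Step 5 — Ohm's law: I = V / Z_total = (-30.85 - j57.78) / (158.2 + j198.3) = -0.2539 - j0.04694 A.
Step 6 — Convert to polar: |I| = 0.2582 A, ∠I = -169.5°.

I = 0.2582∠-169.5° A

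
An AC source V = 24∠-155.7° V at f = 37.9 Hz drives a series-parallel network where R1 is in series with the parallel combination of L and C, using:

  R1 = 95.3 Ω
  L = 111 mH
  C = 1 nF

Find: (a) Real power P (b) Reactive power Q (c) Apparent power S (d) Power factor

Step 1 — Angular frequency: ω = 2π·f = 2π·37.9 = 238.1 rad/s.
Step 2 — Component impedances:
  R1: Z = R = 95.3 Ω
  L: Z = jωL = j·238.1·0.111 = 0 + j26.43 Ω
  C: Z = 1/(jωC) = -j/(ω·C) = 0 - j4.199e+06 Ω
Step 3 — Parallel branch: L || C = 1/(1/L + 1/C) = 0 + j26.43 Ω.
Step 4 — Series with R1: Z_total = R1 + (L || C) = 95.3 + j26.43 Ω = 98.9∠15.5° Ω.
Step 5 — Source phasor: V = 24∠-155.7° V = -21.87 - j9.876 V.
Step 6 — Current: I = V / Z = -0.2398 - j0.03712 A = 0.2427∠-171.2° A.
Step 7 — Complex power: S = V·I* = 5.612 + j1.557 VA.
Step 8 — Real power: P = Re(S) = 5.612 W.
Step 9 — Reactive power: Q = Im(S) = 1.557 VAR.
Step 10 — Apparent power: |S| = 5.824 VA.
Step 11 — Power factor: PF = P/|S| = 0.9636 (lagging).

(a) P = 5.612 W  (b) Q = 1.557 VAR  (c) S = 5.824 VA  (d) PF = 0.9636 (lagging)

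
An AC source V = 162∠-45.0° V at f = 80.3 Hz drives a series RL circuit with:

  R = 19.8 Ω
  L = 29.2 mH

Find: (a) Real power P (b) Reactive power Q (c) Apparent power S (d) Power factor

Step 1 — Angular frequency: ω = 2π·f = 2π·80.3 = 504.5 rad/s.
Step 2 — Component impedances:
  R: Z = R = 19.8 Ω
  L: Z = jωL = j·504.5·0.0292 = 0 + j14.73 Ω
Step 3 — Series combination: Z_total = R + L = 19.8 + j14.73 Ω = 24.68∠36.7° Ω.
Step 4 — Source phasor: V = 162∠-45.0° V = 114.6 - j114.6 V.
Step 5 — Current: I = V / Z = 0.953 - j6.495 A = 6.564∠-81.7° A.
Step 6 — Complex power: S = V·I* = 853.1 + j634.8 VA.
Step 7 — Real power: P = Re(S) = 853.1 W.
Step 8 — Reactive power: Q = Im(S) = 634.8 VAR.
Step 9 — Apparent power: |S| = 1063 VA.
Step 10 — Power factor: PF = P/|S| = 0.8023 (lagging).

(a) P = 853.1 W  (b) Q = 634.8 VAR  (c) S = 1063 VA  (d) PF = 0.8023 (lagging)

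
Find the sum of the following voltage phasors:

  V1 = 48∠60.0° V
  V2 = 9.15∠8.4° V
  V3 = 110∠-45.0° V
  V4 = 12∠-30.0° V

Step 1 — Convert each phasor to rectangular form:
  V1 = 48·(cos(60.0°) + j·sin(60.0°)) = 24 + j41.57 V
  V2 = 9.15·(cos(8.4°) + j·sin(8.4°)) = 9.052 + j1.337 V
  V3 = 110·(cos(-45.0°) + j·sin(-45.0°)) = 77.78 - j77.78 V
  V4 = 12·(cos(-30.0°) + j·sin(-30.0°)) = 10.39 - j6 V
Step 2 — Sum components: V_total = 121.2 - j40.88 V.
Step 3 — Convert to polar: |V_total| = 127.9 V, ∠V_total = -18.6°.

V_total = 127.9∠-18.6° V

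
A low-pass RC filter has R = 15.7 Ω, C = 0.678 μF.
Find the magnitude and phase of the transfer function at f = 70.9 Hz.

Step 1 — Angular frequency: ω = 2π·70.9 = 445.5 rad/s.
Step 2 — Transfer function: H(jω) = 1/(1 + jωRC).
Step 3 — Denominator: 1 + jωRC = 1 + j·445.5·15.7·6.78e-07 = 1 + j0.004742.
Step 4 — H = 1 - j0.004742.
Step 5 — Magnitude: |H| = 1 (-0.0 dB); phase: φ = -0.3°.

|H| = 1 (-0.0 dB), φ = -0.3°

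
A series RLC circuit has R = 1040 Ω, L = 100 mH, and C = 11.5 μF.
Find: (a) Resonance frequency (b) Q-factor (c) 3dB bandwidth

Step 1 — Resonance condition Im(Z)=0 gives ω₀ = 1/√(LC).
Step 2 — ω₀ = 1/√(0.1·1.15e-05) = 932.5 rad/s.
Step 3 — f₀ = ω₀/(2π) = 148.4 Hz.
Step 4 — Series Q: Q = ω₀L/R = 932.5·0.1/1040 = 0.08966.
Step 5 — 3dB bandwidth: Δω = ω₀/Q = 1.04e+04 rad/s; BW = Δω/(2π) = 1655 Hz.

(a) f₀ = 148.4 Hz  (b) Q = 0.08966  (c) BW = 1655 Hz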